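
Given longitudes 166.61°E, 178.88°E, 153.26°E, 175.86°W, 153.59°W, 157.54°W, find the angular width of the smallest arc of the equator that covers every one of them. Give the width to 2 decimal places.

Sort the longitudes: -175.86°, -157.54°, -153.59°, +153.26°, +166.61°, +178.88°.
Eastward gaps between consecutive values (wrapping around): 18.32°, 3.95°, 306.85°, 13.35°, 12.27°, 5.26°.
Largest gap = 306.85° ⇒ minimal covering band is its complement: 360° − 306.85° = 53.15°.
Band runs from +153.26° eastward to -153.59°, crossing the antimeridian.

53.15°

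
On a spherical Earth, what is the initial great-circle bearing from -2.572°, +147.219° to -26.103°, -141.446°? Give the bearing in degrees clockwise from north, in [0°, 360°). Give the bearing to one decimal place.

Δλ = -141.446 − 147.219 = -288.665°; wrapped into (−180°, 180°]: 71.335°.
θ = atan2( sin Δλ · cos φ₂ , cos φ₁ · sin φ₂ − sin φ₁ · cos φ₂ · cos Δλ )
  = atan2(0.85077, -0.42665) = 116.633° → normalised to [0°, 360°): 116.633°.

116.6°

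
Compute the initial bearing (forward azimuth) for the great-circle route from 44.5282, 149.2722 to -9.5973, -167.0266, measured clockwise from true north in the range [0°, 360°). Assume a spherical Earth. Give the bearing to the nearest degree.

132°

Δλ = -167.0266 − 149.2722 = -316.2988°; wrapped into (−180°, 180°]: 43.7012°.
θ = atan2( sin Δλ · cos φ₂ , cos φ₁ · sin φ₂ − sin φ₁ · cos φ₂ · cos Δλ )
  = atan2(0.68123, -0.61874) = 132.248° → normalised to [0°, 360°): 132.248°.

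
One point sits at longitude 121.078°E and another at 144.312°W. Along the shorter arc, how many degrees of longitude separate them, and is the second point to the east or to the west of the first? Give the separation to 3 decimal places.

Raw difference: -144.312 − 121.078 = -265.39°.
Normalise into (−180°, 180°]: -265.39° + 360° = 94.61°.
Positive ⇒ the second point lies to the east; separation 94.610°.

94.610° east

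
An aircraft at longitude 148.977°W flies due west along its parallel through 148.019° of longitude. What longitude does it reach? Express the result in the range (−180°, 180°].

63.004°E

Start at -148.977°; shift −148.019° → -296.996°.
-296.996° lies outside (−180°, 180°]; add 360° → +63.004°.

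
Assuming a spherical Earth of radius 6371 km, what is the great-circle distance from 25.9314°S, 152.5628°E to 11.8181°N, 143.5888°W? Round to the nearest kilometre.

8077 km

Δλ = -143.5888 − 152.5628 = -296.1516°; wrapped into (−180°, 180°]: 63.8484°.
Δφ = 11.8181 − -25.9314 = 37.7495°.
a = sin²(Δφ/2) + cos φ₁ · cos φ₂ · sin²(Δλ/2) = 0.350795.
c = 2·atan2(√a, √(1−a)) = 1.26777 rad → d = 6371·c ≈ 8076.96 km.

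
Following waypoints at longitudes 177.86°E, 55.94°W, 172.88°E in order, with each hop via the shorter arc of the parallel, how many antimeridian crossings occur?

Leg 1: +177.86° → -55.94°, shortest Δλ = 126.2° (east) — crosses 180°.
Leg 2: -55.94° → +172.88°, shortest Δλ = -131.18° (west) — crosses 180°.
Total crossings: 2.

2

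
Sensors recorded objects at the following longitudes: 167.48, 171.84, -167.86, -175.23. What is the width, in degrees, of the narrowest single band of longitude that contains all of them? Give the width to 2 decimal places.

24.66°

Sort the longitudes: -175.23°, -167.86°, +167.48°, +171.84°.
Eastward gaps between consecutive values (wrapping around): 7.37°, 335.34°, 4.36°, 12.93°.
Largest gap = 335.34° ⇒ minimal covering band is its complement: 360° − 335.34° = 24.66°.
Band runs from +167.48° eastward to -167.86°, crossing the antimeridian.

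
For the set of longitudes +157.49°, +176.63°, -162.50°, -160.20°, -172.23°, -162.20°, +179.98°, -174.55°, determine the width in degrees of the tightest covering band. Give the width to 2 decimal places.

42.31°

Sort the longitudes: -174.55°, -172.23°, -162.50°, -162.20°, -160.20°, +157.49°, +176.63°, +179.98°.
Eastward gaps between consecutive values (wrapping around): 2.32°, 9.73°, 0.30°, 2.00°, 317.69°, 19.14°, 3.35°, 5.47°.
Largest gap = 317.69° ⇒ minimal covering band is its complement: 360° − 317.69° = 42.31°.
Band runs from +157.49° eastward to -160.20°, crossing the antimeridian.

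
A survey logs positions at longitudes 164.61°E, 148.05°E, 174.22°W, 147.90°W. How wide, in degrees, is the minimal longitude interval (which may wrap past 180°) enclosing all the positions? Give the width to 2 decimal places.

64.05°

Sort the longitudes: -174.22°, -147.90°, +148.05°, +164.61°.
Eastward gaps between consecutive values (wrapping around): 26.32°, 295.95°, 16.56°, 21.17°.
Largest gap = 295.95° ⇒ minimal covering band is its complement: 360° − 295.95° = 64.05°.
Band runs from +148.05° eastward to -147.90°, crossing the antimeridian.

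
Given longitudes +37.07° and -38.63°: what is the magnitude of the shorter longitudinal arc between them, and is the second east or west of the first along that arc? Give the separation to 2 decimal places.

75.70° west

Raw difference: -38.63 − 37.07 = -75.7°.
Normalise into (−180°, 180°]: -75.7° stays -75.7°.
Negative ⇒ the second point lies to the west; separation 75.70°.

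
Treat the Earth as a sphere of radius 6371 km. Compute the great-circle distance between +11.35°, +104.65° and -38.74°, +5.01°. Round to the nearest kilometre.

Δλ = 5.01 − 104.65 = -99.64°.
Δφ = -38.74 − 11.35 = -50.09°.
a = sin²(Δφ/2) + cos φ₁ · cos φ₂ · sin²(Δλ/2) = 0.625609.
c = 2·atan2(√a, √(1−a)) = 1.82473 rad → d = 6371·c ≈ 11625.38 km.

11625 km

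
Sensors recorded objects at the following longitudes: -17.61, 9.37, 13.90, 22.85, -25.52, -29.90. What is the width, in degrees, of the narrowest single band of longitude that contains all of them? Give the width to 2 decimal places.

Sort the longitudes: -29.90°, -25.52°, -17.61°, +9.37°, +13.90°, +22.85°.
Eastward gaps between consecutive values (wrapping around): 4.38°, 7.91°, 26.98°, 4.53°, 8.95°, 307.25°.
Largest gap = 307.25° ⇒ minimal covering band is its complement: 360° − 307.25° = 52.75°.
Band runs from -29.90° eastward to +22.85°.

52.75°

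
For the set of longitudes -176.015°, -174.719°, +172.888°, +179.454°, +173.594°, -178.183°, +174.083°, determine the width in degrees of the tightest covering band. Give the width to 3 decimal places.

12.393°

Sort the longitudes: -178.183°, -176.015°, -174.719°, +172.888°, +173.594°, +174.083°, +179.454°.
Eastward gaps between consecutive values (wrapping around): 2.168°, 1.296°, 347.607°, 0.706°, 0.489°, 5.371°, 2.363°.
Largest gap = 347.607° ⇒ minimal covering band is its complement: 360° − 347.607° = 12.393°.
Band runs from +172.888° eastward to -174.719°, crossing the antimeridian.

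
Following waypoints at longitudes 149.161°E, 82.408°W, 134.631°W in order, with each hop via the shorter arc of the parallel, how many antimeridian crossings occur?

1

Leg 1: +149.161° → -82.408°, shortest Δλ = 128.431° (east) — crosses 180°.
Leg 2: -82.408° → -134.631°, shortest Δλ = -52.223° (west) — does not cross 180°.
Total crossings: 1.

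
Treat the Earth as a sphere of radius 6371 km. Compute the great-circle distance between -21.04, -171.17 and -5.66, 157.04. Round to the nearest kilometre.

Δλ = 157.04 − -171.17 = 328.21°; wrapped into (−180°, 180°]: -31.79°.
Δφ = -5.66 − -21.04 = 15.38°.
a = sin²(Δφ/2) + cos φ₁ · cos φ₂ · sin²(Δλ/2) = 0.087572.
c = 2·atan2(√a, √(1−a)) = 0.60085 rad → d = 6371·c ≈ 3828.00 km.

3828 km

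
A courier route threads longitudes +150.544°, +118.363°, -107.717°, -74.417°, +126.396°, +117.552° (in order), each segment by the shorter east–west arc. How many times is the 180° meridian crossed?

Leg 1: +150.544° → +118.363°, shortest Δλ = -32.181° (west) — does not cross 180°.
Leg 2: +118.363° → -107.717°, shortest Δλ = 133.92° (east) — crosses 180°.
Leg 3: -107.717° → -74.417°, shortest Δλ = 33.3° (east) — does not cross 180°.
Leg 4: -74.417° → +126.396°, shortest Δλ = -159.187° (west) — crosses 180°.
Leg 5: +126.396° → +117.552°, shortest Δλ = -8.844° (west) — does not cross 180°.
Total crossings: 2.

2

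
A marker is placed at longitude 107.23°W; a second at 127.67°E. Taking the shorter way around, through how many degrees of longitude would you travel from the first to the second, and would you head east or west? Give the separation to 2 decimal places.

125.10° west

Raw difference: 127.67 − -107.23 = 234.9°.
Normalise into (−180°, 180°]: 234.9° − 360° = -125.1°.
Negative ⇒ the second point lies to the west; separation 125.10°.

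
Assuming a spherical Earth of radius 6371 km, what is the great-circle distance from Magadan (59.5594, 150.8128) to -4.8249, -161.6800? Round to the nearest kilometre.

Δλ = -161.6800 − 150.8128 = -312.4928°; wrapped into (−180°, 180°]: 47.5072°.
Δφ = -4.8249 − 59.5594 = -64.3843°.
a = sin²(Δφ/2) + cos φ₁ · cos φ₂ · sin²(Δλ/2) = 0.365746.
c = 2·atan2(√a, √(1−a)) = 1.29895 rad → d = 6371·c ≈ 8275.63 km.

8276 km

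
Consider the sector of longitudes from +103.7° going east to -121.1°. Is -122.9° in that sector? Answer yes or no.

Yes

Band width going east from +103.7° to -121.1°: ((-121.1 − 103.7) mod 360) = 135.2°.
Offset of -122.9° east of the west edge: ((-122.9 − 103.7) mod 360) = 133.4°.
133.4° ≤ 135.2° ⇒ inside.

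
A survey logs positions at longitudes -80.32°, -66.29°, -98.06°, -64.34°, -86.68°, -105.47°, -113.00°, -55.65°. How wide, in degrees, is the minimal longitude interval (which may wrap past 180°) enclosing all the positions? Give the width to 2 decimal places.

57.35°

Sort the longitudes: -113.00°, -105.47°, -98.06°, -86.68°, -80.32°, -66.29°, -64.34°, -55.65°.
Eastward gaps between consecutive values (wrapping around): 7.53°, 7.41°, 11.38°, 6.36°, 14.03°, 1.95°, 8.69°, 302.65°.
Largest gap = 302.65° ⇒ minimal covering band is its complement: 360° − 302.65° = 57.35°.
Band runs from -113.00° eastward to -55.65°.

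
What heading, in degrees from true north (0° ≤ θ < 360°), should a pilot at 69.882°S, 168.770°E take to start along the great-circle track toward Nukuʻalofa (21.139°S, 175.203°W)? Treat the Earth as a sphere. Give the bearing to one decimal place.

Δλ = -175.203 − 168.770 = -343.973°; wrapped into (−180°, 180°]: 16.027°.
θ = atan2( sin Δλ · cos φ₂ , cos φ₁ · sin φ₂ − sin φ₁ · cos φ₂ · cos Δλ )
  = atan2(0.25751, 0.71772) = 19.738° → normalised to [0°, 360°): 19.738°.

19.7°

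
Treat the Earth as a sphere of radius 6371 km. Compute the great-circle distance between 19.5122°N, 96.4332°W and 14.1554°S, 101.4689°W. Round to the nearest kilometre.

Δλ = -101.4689 − -96.4332 = -5.0357°.
Δφ = -14.1554 − 19.5122 = -33.6676°.
a = sin²(Δφ/2) + cos φ₁ · cos φ₂ · sin²(Δλ/2) = 0.085630.
c = 2·atan2(√a, √(1−a)) = 0.59394 rad → d = 6371·c ≈ 3784.02 km.

3784 km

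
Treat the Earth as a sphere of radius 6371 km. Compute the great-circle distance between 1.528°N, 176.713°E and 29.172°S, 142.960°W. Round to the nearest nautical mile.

Δλ = -142.960 − 176.713 = -319.673°; wrapped into (−180°, 180°]: 40.327°.
Δφ = -29.172 − 1.528 = -30.700°.
a = sin²(Δφ/2) + cos φ₁ · cos φ₂ · sin²(Δλ/2) = 0.173784.
c = 2·atan2(√a, √(1−a)) = 0.86001 rad → d = 6371·c ≈ 5479.11 km ≈ 2958.48 nmi.

2958 nmi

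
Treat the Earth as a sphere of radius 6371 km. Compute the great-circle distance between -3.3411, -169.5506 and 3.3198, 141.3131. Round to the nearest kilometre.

5511 km

Δλ = 141.3131 − -169.5506 = 310.8637°; wrapped into (−180°, 180°]: -49.1363°.
Δφ = 3.3198 − -3.3411 = 6.6609°.
a = sin²(Δφ/2) + cos φ₁ · cos φ₂ · sin²(Δλ/2) = 0.175661.
c = 2·atan2(√a, √(1−a)) = 0.86495 rad → d = 6371·c ≈ 5510.59 km.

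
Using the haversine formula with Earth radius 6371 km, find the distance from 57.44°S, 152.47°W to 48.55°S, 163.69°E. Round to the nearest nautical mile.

Δλ = 163.69 − -152.47 = 316.16°; wrapped into (−180°, 180°]: -43.84°.
Δφ = -48.55 − -57.44 = 8.89°.
a = sin²(Δφ/2) + cos φ₁ · cos φ₂ · sin²(Δλ/2) = 0.055655.
c = 2·atan2(√a, √(1−a)) = 0.47632 rad → d = 6371·c ≈ 3034.62 km ≈ 1638.56 nmi.

1639 nmi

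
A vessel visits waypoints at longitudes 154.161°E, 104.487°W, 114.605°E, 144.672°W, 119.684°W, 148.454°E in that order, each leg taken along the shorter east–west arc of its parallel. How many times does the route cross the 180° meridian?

Leg 1: +154.161° → -104.487°, shortest Δλ = 101.352° (east) — crosses 180°.
Leg 2: -104.487° → +114.605°, shortest Δλ = -140.908° (west) — crosses 180°.
Leg 3: +114.605° → -144.672°, shortest Δλ = 100.723° (east) — crosses 180°.
Leg 4: -144.672° → -119.684°, shortest Δλ = 24.988° (east) — does not cross 180°.
Leg 5: -119.684° → +148.454°, shortest Δλ = -91.862° (west) — crosses 180°.
Total crossings: 4.

4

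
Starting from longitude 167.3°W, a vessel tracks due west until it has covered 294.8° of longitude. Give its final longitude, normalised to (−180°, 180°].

Start at -167.3°; shift −294.8° → -462.1°.
-462.1° lies outside (−180°, 180°]; add 360° → -102.1°.

102.1°W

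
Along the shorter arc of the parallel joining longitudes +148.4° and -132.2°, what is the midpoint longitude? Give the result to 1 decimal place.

-171.9°

Signed shortest Δλ from +148.4° to -132.2° is +79.4°.
Midpoint longitude = +148.4° + (+79.4°)/2 = +148.4° + 39.7° = +188.1°.
Normalise into (−180°, 180°]: -171.9°.
(The naïve average (+148.4 + -132.2)/2 = 8.1° is on the wrong side of the globe.)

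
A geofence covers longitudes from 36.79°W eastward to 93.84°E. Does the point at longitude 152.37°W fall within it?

Band width going east from -36.79° to +93.84°: ((93.84 − -36.79) mod 360) = 130.63°.
Offset of -152.37° east of the west edge: ((-152.37 − -36.79) mod 360) = 244.42°.
244.42° > 130.63° ⇒ outside.

No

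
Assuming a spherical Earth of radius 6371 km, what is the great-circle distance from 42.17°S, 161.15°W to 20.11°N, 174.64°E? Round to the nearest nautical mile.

Δλ = 174.64 − -161.15 = 335.79°; wrapped into (−180°, 180°]: -24.21°.
Δφ = 20.11 − -42.17 = 62.28°.
a = sin²(Δφ/2) + cos φ₁ · cos φ₂ · sin²(Δλ/2) = 0.298030.
c = 2·atan2(√a, √(1−a)) = 1.15498 rad → d = 6371·c ≈ 7358.36 km ≈ 3973.20 nmi.

3973 nmi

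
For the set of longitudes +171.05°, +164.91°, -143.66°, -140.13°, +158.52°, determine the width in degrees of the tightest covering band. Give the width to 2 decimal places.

61.35°

Sort the longitudes: -143.66°, -140.13°, +158.52°, +164.91°, +171.05°.
Eastward gaps between consecutive values (wrapping around): 3.53°, 298.65°, 6.39°, 6.14°, 45.29°.
Largest gap = 298.65° ⇒ minimal covering band is its complement: 360° − 298.65° = 61.35°.
Band runs from +158.52° eastward to -140.13°, crossing the antimeridian.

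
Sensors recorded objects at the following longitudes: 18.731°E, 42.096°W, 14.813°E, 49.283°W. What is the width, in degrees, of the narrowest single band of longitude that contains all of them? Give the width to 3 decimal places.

68.014°

Sort the longitudes: -49.283°, -42.096°, +14.813°, +18.731°.
Eastward gaps between consecutive values (wrapping around): 7.187°, 56.909°, 3.918°, 291.986°.
Largest gap = 291.986° ⇒ minimal covering band is its complement: 360° − 291.986° = 68.014°.
Band runs from -49.283° eastward to +18.731°.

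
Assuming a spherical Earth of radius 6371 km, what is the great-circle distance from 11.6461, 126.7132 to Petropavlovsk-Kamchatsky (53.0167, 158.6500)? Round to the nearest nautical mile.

Δλ = 158.6500 − 126.7132 = 31.9368°.
Δφ = 53.0167 − 11.6461 = 41.3706°.
a = sin²(Δφ/2) + cos φ₁ · cos φ₂ · sin²(Δλ/2) = 0.169368.
c = 2·atan2(√a, √(1−a)) = 0.84829 rad → d = 6371·c ≈ 5404.47 km ≈ 2918.18 nmi.

2918 nmi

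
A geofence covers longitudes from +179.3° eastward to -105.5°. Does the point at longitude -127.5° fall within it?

Band width going east from +179.3° to -105.5°: ((-105.5 − 179.3) mod 360) = 75.2°.
Offset of -127.5° east of the west edge: ((-127.5 − 179.3) mod 360) = 53.2°.
53.2° ≤ 75.2° ⇒ inside.

Yes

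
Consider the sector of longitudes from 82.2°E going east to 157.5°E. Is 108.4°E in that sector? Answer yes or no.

Band width going east from +82.2° to +157.5°: ((157.5 − 82.2) mod 360) = 75.3°.
Offset of +108.4° east of the west edge: ((108.4 − 82.2) mod 360) = 26.2°.
26.2° ≤ 75.3° ⇒ inside.

Yes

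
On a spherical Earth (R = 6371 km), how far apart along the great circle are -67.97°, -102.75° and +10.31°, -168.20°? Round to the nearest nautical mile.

Δλ = -168.20 − -102.75 = -65.45°.
Δφ = 10.31 − -67.97 = 78.28°.
a = sin²(Δφ/2) + cos φ₁ · cos φ₂ · sin²(Δλ/2) = 0.506289.
c = 2·atan2(√a, √(1−a)) = 1.58337 rad → d = 6371·c ≈ 10087.67 km ≈ 5446.91 nmi.

5447 nmi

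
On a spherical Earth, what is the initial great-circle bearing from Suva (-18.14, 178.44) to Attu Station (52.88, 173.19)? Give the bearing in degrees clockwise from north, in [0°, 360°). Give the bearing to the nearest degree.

357°

Δλ = 173.19 − 178.44 = -5.25°.
θ = atan2( sin Δλ · cos φ₂ , cos φ₁ · sin φ₂ − sin φ₁ · cos φ₂ · cos Δλ )
  = atan2(-0.05522, 0.94484) = -3.345° → normalised to [0°, 360°): 356.655°.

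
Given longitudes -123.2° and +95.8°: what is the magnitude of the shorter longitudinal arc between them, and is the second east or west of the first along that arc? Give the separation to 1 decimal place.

141.0° west

Raw difference: 95.8 − -123.2 = 219.0°.
Normalise into (−180°, 180°]: 219.0° − 360° = -141.0°.
Negative ⇒ the second point lies to the west; separation 141.0°.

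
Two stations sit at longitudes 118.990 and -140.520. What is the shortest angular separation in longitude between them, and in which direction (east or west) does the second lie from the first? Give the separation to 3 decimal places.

Raw difference: -140.520 − 118.990 = -259.51°.
Normalise into (−180°, 180°]: -259.51° + 360° = 100.49°.
Positive ⇒ the second point lies to the east; separation 100.490°.

100.490° east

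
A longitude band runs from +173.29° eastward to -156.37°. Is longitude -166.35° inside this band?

Band width going east from +173.29° to -156.37°: ((-156.37 − 173.29) mod 360) = 30.34°.
Offset of -166.35° east of the west edge: ((-166.35 − 173.29) mod 360) = 20.36°.
20.36° ≤ 30.34° ⇒ inside.

Yes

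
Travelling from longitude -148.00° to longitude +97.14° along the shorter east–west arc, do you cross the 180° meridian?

Naïve |97.14 − -148.00| = 245.14° > 180°, so the shorter arc goes the other way round — across 180°.
Signed shortest Δλ = ((97.14 − -148.00 + 180) mod 360) − 180 = -114.86°.
Going west by 114.86° from -148.00° passes through 180° before reaching +97.14°.

Yes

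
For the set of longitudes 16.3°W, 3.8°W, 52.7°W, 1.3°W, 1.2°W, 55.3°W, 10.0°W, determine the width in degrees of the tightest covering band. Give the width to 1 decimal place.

Sort the longitudes: -55.3°, -52.7°, -16.3°, -10.0°, -3.8°, -1.3°, -1.2°.
Eastward gaps between consecutive values (wrapping around): 2.6°, 36.4°, 6.3°, 6.2°, 2.5°, 0.1°, 305.9°.
Largest gap = 305.9° ⇒ minimal covering band is its complement: 360° − 305.9° = 54.1°.
Band runs from -55.3° eastward to -1.2°.

54.1°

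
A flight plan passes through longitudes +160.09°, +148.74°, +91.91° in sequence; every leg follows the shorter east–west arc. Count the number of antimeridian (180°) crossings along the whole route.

0

Leg 1: +160.09° → +148.74°, shortest Δλ = -11.35° (west) — does not cross 180°.
Leg 2: +148.74° → +91.91°, shortest Δλ = -56.83° (west) — does not cross 180°.
Total crossings: 0.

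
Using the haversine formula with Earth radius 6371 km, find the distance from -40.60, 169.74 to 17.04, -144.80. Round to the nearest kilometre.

Δλ = -144.80 − 169.74 = -314.54°; wrapped into (−180°, 180°]: 45.46°.
Δφ = 17.04 − -40.60 = 57.64°.
a = sin²(Δφ/2) + cos φ₁ · cos φ₂ · sin²(Δλ/2) = 0.340762.
c = 2·atan2(√a, √(1−a)) = 1.24667 rad → d = 6371·c ≈ 7942.56 km.

7943 km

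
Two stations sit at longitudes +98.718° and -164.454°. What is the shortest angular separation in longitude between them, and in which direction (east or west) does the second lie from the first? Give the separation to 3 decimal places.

96.828° east

Raw difference: -164.454 − 98.718 = -263.172°.
Normalise into (−180°, 180°]: -263.172° + 360° = 96.828°.
Positive ⇒ the second point lies to the east; separation 96.828°.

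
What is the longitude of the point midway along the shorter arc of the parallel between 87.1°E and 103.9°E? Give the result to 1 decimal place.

95.5°E

Signed shortest Δλ from +87.1° to +103.9° is +16.8°.
Midpoint longitude = +87.1° + (+16.8°)/2 = +87.1° + 8.4° = +95.5°.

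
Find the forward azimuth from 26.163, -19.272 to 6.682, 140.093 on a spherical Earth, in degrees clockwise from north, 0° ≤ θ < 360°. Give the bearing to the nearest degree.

34°

Δλ = 140.093 − -19.272 = 159.365°.
θ = atan2( sin Δλ · cos φ₂ , cos φ₁ · sin φ₂ − sin φ₁ · cos φ₂ · cos Δλ )
  = atan2(0.35002, 0.51427) = 34.240° → normalised to [0°, 360°): 34.240°.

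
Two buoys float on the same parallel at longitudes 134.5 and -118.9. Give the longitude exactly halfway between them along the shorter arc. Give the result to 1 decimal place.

Signed shortest Δλ from +134.5° to -118.9° is +106.6°.
Midpoint longitude = +134.5° + (+106.6°)/2 = +134.5° + 53.3° = +187.8°.
Normalise into (−180°, 180°]: -172.2°.
(The naïve average (+134.5 + -118.9)/2 = 7.8° is on the wrong side of the globe.)

-172.2°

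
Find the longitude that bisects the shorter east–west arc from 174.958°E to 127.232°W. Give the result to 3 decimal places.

156.137°W

Signed shortest Δλ from +174.958° to -127.232° is +57.810°.
Midpoint longitude = +174.958° + (+57.810°)/2 = +174.958° + 28.905° = +203.863°.
Normalise into (−180°, 180°]: -156.137°.
(The naïve average (+174.958 + -127.232)/2 = 23.863° is on the wrong side of the globe.)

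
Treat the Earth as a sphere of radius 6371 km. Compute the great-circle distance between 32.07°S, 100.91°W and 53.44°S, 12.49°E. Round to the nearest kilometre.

8555 km

Δλ = 12.49 − -100.91 = 113.40°.
Δφ = -53.44 − -32.07 = -21.37°.
a = sin²(Δφ/2) + cos φ₁ · cos φ₂ · sin²(Δλ/2) = 0.386993.
c = 2·atan2(√a, √(1−a)) = 1.34281 rad → d = 6371·c ≈ 8555.06 km.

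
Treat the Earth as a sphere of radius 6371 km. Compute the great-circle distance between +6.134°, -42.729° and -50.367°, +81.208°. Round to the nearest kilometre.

Δλ = 81.208 − -42.729 = 123.937°.
Δφ = -50.367 − 6.134 = -56.501°.
a = sin²(Δφ/2) + cos φ₁ · cos φ₂ · sin²(Δλ/2) = 0.718182.
c = 2·atan2(√a, √(1−a)) = 2.02235 rad → d = 6371·c ≈ 12884.39 km.

12884 km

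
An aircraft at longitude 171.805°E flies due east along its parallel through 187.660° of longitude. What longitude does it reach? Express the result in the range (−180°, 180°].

0.535°W

Start at +171.805°; shift +187.660° → +359.465°.
+359.465° lies outside (−180°, 180°]; subtract 360° → -0.535°.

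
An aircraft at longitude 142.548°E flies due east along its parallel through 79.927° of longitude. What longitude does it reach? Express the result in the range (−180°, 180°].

137.525°W

Start at +142.548°; shift +79.927° → +222.475°.
+222.475° lies outside (−180°, 180°]; subtract 360° → -137.525°.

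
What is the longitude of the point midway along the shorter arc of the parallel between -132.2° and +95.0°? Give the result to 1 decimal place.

Signed shortest Δλ from -132.2° to +95.0° is -132.8°.
Midpoint longitude = -132.2° + (-132.8°)/2 = -132.2° − 66.4° = -198.6°.
Normalise into (−180°, 180°]: +161.4°.
(The naïve average (-132.2 + +95.0)/2 = -18.6° is on the wrong side of the globe.)

+161.4°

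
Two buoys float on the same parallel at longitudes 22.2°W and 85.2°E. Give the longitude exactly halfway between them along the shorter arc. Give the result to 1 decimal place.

31.5°E

Signed shortest Δλ from -22.2° to +85.2° is +107.4°.
Midpoint longitude = -22.2° + (+107.4°)/2 = -22.2° + 53.7° = +31.5°.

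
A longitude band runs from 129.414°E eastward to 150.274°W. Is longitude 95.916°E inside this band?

No

Band width going east from +129.414° to -150.274°: ((-150.274 − 129.414) mod 360) = 80.312°.
Offset of +95.916° east of the west edge: ((95.916 − 129.414) mod 360) = 326.502°.
326.502° > 80.312° ⇒ outside.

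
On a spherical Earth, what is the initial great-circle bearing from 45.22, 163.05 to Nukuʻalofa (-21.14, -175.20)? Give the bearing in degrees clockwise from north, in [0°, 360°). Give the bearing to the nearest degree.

Δλ = -175.20 − 163.05 = -338.25°; wrapped into (−180°, 180°]: 21.75°.
θ = atan2( sin Δλ · cos φ₂ , cos φ₁ · sin φ₂ − sin φ₁ · cos φ₂ · cos Δλ )
  = atan2(0.34562, -0.86895) = 158.310° → normalised to [0°, 360°): 158.310°.

158°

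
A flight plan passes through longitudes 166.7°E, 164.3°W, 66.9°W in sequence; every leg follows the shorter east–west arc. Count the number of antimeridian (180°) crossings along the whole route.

1

Leg 1: +166.7° → -164.3°, shortest Δλ = 29.0° (east) — crosses 180°.
Leg 2: -164.3° → -66.9°, shortest Δλ = 97.4° (east) — does not cross 180°.
Total crossings: 1.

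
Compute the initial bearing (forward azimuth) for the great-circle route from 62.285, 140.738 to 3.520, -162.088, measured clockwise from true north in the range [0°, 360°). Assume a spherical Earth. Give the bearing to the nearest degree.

118°

Δλ = -162.088 − 140.738 = -302.826°; wrapped into (−180°, 180°]: 57.174°.
θ = atan2( sin Δλ · cos φ₂ , cos φ₁ · sin φ₂ − sin φ₁ · cos φ₂ · cos Δλ )
  = atan2(0.83874, -0.45044) = 118.238° → normalised to [0°, 360°): 118.238°.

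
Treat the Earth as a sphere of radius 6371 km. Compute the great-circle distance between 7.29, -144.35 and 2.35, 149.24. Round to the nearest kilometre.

7373 km

Δλ = 149.24 − -144.35 = 293.59°; wrapped into (−180°, 180°]: -66.41°.
Δφ = 2.35 − 7.29 = -4.94°.
a = sin²(Δφ/2) + cos φ₁ · cos φ₂ · sin²(Δλ/2) = 0.299088.
c = 2·atan2(√a, √(1−a)) = 1.15729 rad → d = 6371·c ≈ 7373.09 km.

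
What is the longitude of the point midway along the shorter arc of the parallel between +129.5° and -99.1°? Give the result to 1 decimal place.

-164.8°

Signed shortest Δλ from +129.5° to -99.1° is +131.4°.
Midpoint longitude = +129.5° + (+131.4°)/2 = +129.5° + 65.7° = +195.2°.
Normalise into (−180°, 180°]: -164.8°.
(The naïve average (+129.5 + -99.1)/2 = 15.2° is on the wrong side of the globe.)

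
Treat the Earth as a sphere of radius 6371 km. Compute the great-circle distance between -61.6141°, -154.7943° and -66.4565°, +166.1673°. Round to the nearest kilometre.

Δλ = 166.1673 − -154.7943 = 320.9616°; wrapped into (−180°, 180°]: -39.0384°.
Δφ = -66.4565 − -61.6141 = -4.8424°.
a = sin²(Δφ/2) + cos φ₁ · cos φ₂ · sin²(Δλ/2) = 0.022985.
c = 2·atan2(√a, √(1−a)) = 0.30439 rad → d = 6371·c ≈ 1939.25 km.

1939 km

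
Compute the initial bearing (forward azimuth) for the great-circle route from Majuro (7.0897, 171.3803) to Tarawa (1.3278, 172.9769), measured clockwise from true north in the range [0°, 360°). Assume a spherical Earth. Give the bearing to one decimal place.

164.5°

Δλ = 172.9769 − 171.3803 = 1.5966°.
θ = atan2( sin Δλ · cos φ₂ , cos φ₁ · sin φ₂ − sin φ₁ · cos φ₂ · cos Δλ )
  = atan2(0.02785, -0.10035) = 164.486° → normalised to [0°, 360°): 164.486°.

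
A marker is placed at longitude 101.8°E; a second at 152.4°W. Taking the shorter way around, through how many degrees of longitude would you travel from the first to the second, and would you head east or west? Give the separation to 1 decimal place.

Raw difference: -152.4 − 101.8 = -254.2°.
Normalise into (−180°, 180°]: -254.2° + 360° = 105.8°.
Positive ⇒ the second point lies to the east; separation 105.8°.

105.8° east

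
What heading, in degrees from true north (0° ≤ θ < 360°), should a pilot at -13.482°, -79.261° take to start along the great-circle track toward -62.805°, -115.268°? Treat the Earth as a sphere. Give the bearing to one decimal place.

199.0°

Δλ = -115.268 − -79.261 = -36.007°.
θ = atan2( sin Δλ · cos φ₂ , cos φ₁ · sin φ₂ − sin φ₁ · cos φ₂ · cos Δλ )
  = atan2(-0.26867, -0.77875) = -160.965° → normalised to [0°, 360°): 199.035°.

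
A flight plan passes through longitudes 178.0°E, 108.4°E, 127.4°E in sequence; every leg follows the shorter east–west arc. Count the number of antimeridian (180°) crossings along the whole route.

0

Leg 1: +178.0° → +108.4°, shortest Δλ = -69.6° (west) — does not cross 180°.
Leg 2: +108.4° → +127.4°, shortest Δλ = 19.0° (east) — does not cross 180°.
Total crossings: 0.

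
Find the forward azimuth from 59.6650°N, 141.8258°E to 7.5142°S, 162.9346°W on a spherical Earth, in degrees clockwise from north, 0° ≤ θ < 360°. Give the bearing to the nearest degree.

Δλ = -162.9346 − 141.8258 = -304.7604°; wrapped into (−180°, 180°]: 55.2396°.
θ = atan2( sin Δλ · cos φ₂ , cos φ₁ · sin φ₂ − sin φ₁ · cos φ₂ · cos Δλ )
  = atan2(0.81449, -0.55391) = 124.218° → normalised to [0°, 360°): 124.218°.

124°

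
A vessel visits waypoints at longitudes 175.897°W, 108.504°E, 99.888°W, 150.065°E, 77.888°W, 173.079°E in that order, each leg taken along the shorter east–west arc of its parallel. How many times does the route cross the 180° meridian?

5

Leg 1: -175.897° → +108.504°, shortest Δλ = -75.599° (west) — crosses 180°.
Leg 2: +108.504° → -99.888°, shortest Δλ = 151.608° (east) — crosses 180°.
Leg 3: -99.888° → +150.065°, shortest Δλ = -110.047° (west) — crosses 180°.
Leg 4: +150.065° → -77.888°, shortest Δλ = 132.047° (east) — crosses 180°.
Leg 5: -77.888° → +173.079°, shortest Δλ = -109.033° (west) — crosses 180°.
Total crossings: 5.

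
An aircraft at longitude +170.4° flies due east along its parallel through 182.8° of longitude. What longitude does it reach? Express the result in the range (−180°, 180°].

-6.8°

Start at +170.4°; shift +182.8° → +353.2°.
+353.2° lies outside (−180°, 180°]; subtract 360° → -6.8°.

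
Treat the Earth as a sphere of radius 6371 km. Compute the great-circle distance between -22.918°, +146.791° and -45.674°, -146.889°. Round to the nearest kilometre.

6396 km

Δλ = -146.889 − 146.791 = -293.680°; wrapped into (−180°, 180°]: 66.320°.
Δφ = -45.674 − -22.918 = -22.756°.
a = sin²(Δφ/2) + cos φ₁ · cos φ₂ · sin²(Δλ/2) = 0.231471.
c = 2·atan2(√a, √(1−a)) = 1.00385 rad → d = 6371·c ≈ 6395.53 km.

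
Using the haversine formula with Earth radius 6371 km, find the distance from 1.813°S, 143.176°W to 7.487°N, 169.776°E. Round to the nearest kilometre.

Δλ = 169.776 − -143.176 = 312.952°; wrapped into (−180°, 180°]: -47.048°.
Δφ = 7.487 − -1.813 = 9.300°.
a = sin²(Δφ/2) + cos φ₁ · cos φ₂ · sin²(Δλ/2) = 0.164442.
c = 2·atan2(√a, √(1−a)) = 0.83508 rad → d = 6371·c ≈ 5320.32 km.

5320 km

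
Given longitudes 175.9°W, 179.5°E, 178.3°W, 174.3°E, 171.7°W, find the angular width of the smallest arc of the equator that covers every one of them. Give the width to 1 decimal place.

Sort the longitudes: -178.3°, -175.9°, -171.7°, +174.3°, +179.5°.
Eastward gaps between consecutive values (wrapping around): 2.4°, 4.2°, 346.0°, 5.2°, 2.2°.
Largest gap = 346.0° ⇒ minimal covering band is its complement: 360° − 346.0° = 14.0°.
Band runs from +174.3° eastward to -171.7°, crossing the antimeridian.

14.0°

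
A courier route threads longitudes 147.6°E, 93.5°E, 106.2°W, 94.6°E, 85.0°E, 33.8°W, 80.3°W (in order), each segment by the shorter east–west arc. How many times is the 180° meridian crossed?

Leg 1: +147.6° → +93.5°, shortest Δλ = -54.1° (west) — does not cross 180°.
Leg 2: +93.5° → -106.2°, shortest Δλ = 160.3° (east) — crosses 180°.
Leg 3: -106.2° → +94.6°, shortest Δλ = -159.2° (west) — crosses 180°.
Leg 4: +94.6° → +85.0°, shortest Δλ = -9.6° (west) — does not cross 180°.
Leg 5: +85.0° → -33.8°, shortest Δλ = -118.8° (west) — does not cross 180°.
Leg 6: -33.8° → -80.3°, shortest Δλ = -46.5° (west) — does not cross 180°.
Total crossings: 2.

2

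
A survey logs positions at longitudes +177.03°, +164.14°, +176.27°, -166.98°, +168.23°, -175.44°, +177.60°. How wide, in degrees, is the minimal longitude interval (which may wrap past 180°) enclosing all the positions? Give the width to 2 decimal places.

Sort the longitudes: -175.44°, -166.98°, +164.14°, +168.23°, +176.27°, +177.03°, +177.60°.
Eastward gaps between consecutive values (wrapping around): 8.46°, 331.12°, 4.09°, 8.04°, 0.76°, 0.57°, 6.96°.
Largest gap = 331.12° ⇒ minimal covering band is its complement: 360° − 331.12° = 28.88°.
Band runs from +164.14° eastward to -166.98°, crossing the antimeridian.

28.88°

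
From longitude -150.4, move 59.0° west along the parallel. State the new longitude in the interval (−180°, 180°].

+150.6°

Start at -150.4°; shift −59.0° → -209.4°.
-209.4° lies outside (−180°, 180°]; add 360° → +150.6°.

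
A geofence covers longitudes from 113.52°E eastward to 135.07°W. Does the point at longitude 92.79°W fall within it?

Band width going east from +113.52° to -135.07°: ((-135.07 − 113.52) mod 360) = 111.41°.
Offset of -92.79° east of the west edge: ((-92.79 − 113.52) mod 360) = 153.69°.
153.69° > 111.41° ⇒ outside.

No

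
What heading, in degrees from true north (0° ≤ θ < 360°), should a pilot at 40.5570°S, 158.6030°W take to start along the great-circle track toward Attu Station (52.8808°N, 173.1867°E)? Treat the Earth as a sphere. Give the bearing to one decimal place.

Δλ = 173.1867 − -158.6030 = 331.7897°; wrapped into (−180°, 180°]: -28.2103°.
θ = atan2( sin Δλ · cos φ₂ , cos φ₁ · sin φ₂ − sin φ₁ · cos φ₂ · cos Δλ )
  = atan2(-0.28527, 0.95159) = -16.688° → normalised to [0°, 360°): 343.312°.

343.3°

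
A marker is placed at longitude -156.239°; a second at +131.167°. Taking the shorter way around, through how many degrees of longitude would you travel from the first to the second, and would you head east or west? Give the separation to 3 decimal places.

Raw difference: 131.167 − -156.239 = 287.406°.
Normalise into (−180°, 180°]: 287.406° − 360° = -72.594°.
Negative ⇒ the second point lies to the west; separation 72.594°.

72.594° west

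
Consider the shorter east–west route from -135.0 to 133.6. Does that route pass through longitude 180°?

Yes

Naïve |133.6 − -135.0| = 268.6° > 180°, so the shorter arc goes the other way round — across 180°.
Signed shortest Δλ = ((133.6 − -135.0 + 180) mod 360) − 180 = -91.4°.
Going west by 91.4° from -135.0° passes through 180° before reaching +133.6°.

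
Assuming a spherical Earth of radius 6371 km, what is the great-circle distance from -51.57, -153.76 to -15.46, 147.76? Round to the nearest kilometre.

6509 km

Δλ = 147.76 − -153.76 = 301.52°; wrapped into (−180°, 180°]: -58.48°.
Δφ = -15.46 − -51.57 = 36.11°.
a = sin²(Δφ/2) + cos φ₁ · cos φ₂ · sin²(Δλ/2) = 0.238995.
c = 2·atan2(√a, √(1−a)) = 1.02159 rad → d = 6371·c ≈ 6508.56 km.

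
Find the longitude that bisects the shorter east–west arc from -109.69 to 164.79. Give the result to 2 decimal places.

-152.45°

Signed shortest Δλ from -109.69° to +164.79° is -85.52°.
Midpoint longitude = -109.69° + (-85.52°)/2 = -109.69° − 42.76° = -152.45°.
(The naïve average (-109.69 + +164.79)/2 = 27.55° is on the wrong side of the globe.)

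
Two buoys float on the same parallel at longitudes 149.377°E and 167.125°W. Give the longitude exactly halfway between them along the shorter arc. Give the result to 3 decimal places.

Signed shortest Δλ from +149.377° to -167.125° is +43.498°.
Midpoint longitude = +149.377° + (+43.498°)/2 = +149.377° + 21.749° = +171.126°.
(The naïve average (+149.377 + -167.125)/2 = -8.874° is on the wrong side of the globe.)

171.126°E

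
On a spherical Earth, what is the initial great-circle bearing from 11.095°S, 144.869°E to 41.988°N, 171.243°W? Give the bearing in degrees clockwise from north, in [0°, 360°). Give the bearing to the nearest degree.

Δλ = -171.243 − 144.869 = -316.112°; wrapped into (−180°, 180°]: 43.888°.
θ = atan2( sin Δλ · cos φ₂ , cos φ₁ · sin φ₂ − sin φ₁ · cos φ₂ · cos Δλ )
  = atan2(0.51528, 0.75956) = 34.153° → normalised to [0°, 360°): 34.153°.

34°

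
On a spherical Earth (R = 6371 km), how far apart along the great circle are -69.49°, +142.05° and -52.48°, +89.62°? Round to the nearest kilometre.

3246 km

Δλ = 89.62 − 142.05 = -52.43°.
Δφ = -52.48 − -69.49 = 17.01°.
a = sin²(Δφ/2) + cos φ₁ · cos φ₂ · sin²(Δλ/2) = 0.063513.
c = 2·atan2(√a, √(1−a)) = 0.50953 rad → d = 6371·c ≈ 3246.21 km.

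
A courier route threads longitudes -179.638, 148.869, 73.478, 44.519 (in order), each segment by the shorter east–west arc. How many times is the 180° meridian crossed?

1

Leg 1: -179.638° → +148.869°, shortest Δλ = -31.493° (west) — crosses 180°.
Leg 2: +148.869° → +73.478°, shortest Δλ = -75.391° (west) — does not cross 180°.
Leg 3: +73.478° → +44.519°, shortest Δλ = -28.959° (west) — does not cross 180°.
Total crossings: 1.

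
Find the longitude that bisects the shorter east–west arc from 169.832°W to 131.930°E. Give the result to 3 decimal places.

161.049°E

Signed shortest Δλ from -169.832° to +131.930° is -58.238°.
Midpoint longitude = -169.832° + (-58.238°)/2 = -169.832° − 29.119° = -198.951°.
Normalise into (−180°, 180°]: +161.049°.
(The naïve average (-169.832 + +131.930)/2 = -18.951° is on the wrong side of the globe.)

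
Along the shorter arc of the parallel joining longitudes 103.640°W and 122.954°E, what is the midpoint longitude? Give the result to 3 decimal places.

Signed shortest Δλ from -103.640° to +122.954° is -133.406°.
Midpoint longitude = -103.640° + (-133.406°)/2 = -103.640° − 66.703° = -170.343°.
(The naïve average (-103.640 + +122.954)/2 = 9.657° is on the wrong side of the globe.)

170.343°W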